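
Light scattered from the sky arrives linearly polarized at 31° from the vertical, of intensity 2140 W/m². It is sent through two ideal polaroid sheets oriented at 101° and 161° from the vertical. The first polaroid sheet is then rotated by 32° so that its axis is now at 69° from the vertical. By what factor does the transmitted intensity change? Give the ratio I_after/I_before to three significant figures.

I_new/I_old ≈ 0.0259

Before rotation:
I₁ = I₀ cos²(101° − 31°) = I₀ cos²(70°) = 0.117 I₀.
I₂ = I₁ cos²(161° − 101°) = 0.117 I₀ · cos²(60°) = 0.02924 I₀.
After rotation:
I₁ = I₀ cos²(69° − 31°) = I₀ cos²(38°) = 0.621 I₀.
Angle between axes 1 and 2: 88°. I₂ = 0.621 I₀ · cos²(88°) = 0.0007563 I₀.
Ratio = 0.0007563 / 0.02924 = 0.02586.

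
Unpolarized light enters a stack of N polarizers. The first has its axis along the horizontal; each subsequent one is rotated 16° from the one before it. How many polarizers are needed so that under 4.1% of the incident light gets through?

First polarizer halves the unpolarized light: factor 1/2.
Each further stage multiplies by cos²(16°) = 0.924.
After N polarizers: T = 0.5·0.924^(N−1). Require T < 0.041 ⇒ N−1 > ln(0.041/0.5)/ln(0.924) = 31.65, so N−1 ≥ 32 and N = 33.
Check: N=33 gives T = 0.03989 < 0.041; N=32 gives T = 0.04317.

N = 33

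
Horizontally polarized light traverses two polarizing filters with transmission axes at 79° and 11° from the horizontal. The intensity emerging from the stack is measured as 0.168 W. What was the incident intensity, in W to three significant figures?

By Malus's law, I₁ = I₀ cos²(79° − 0°) = I₀ cos²(79°) = 0.03641 I₀.
I₂ = I₁ cos²(11° − 79°) = 0.03641 I₀ · cos²(68°) = 0.005109 I₀.
So 0.168 W = 0.005109 I₀, giving I₀ = 0.168/0.005109 = 32.88 W.

I₀ ≈ 32.9 W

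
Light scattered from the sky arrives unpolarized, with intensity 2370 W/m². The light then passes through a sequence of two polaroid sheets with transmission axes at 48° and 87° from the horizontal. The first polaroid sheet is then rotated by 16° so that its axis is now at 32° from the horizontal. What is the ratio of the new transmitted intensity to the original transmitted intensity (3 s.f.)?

I_new/I_old ≈ 0.545

Before rotation:
Unpolarized light through the first polarizer → I₁ = ½ I₀, now polarized at 48°.
I₂ = I₁ cos²(87° − 48°) = 0.5 I₀ · cos²(39°) = 0.302 I₀.
After rotation:
Unpolarized light through the first polarizer → I₁ = ½ I₀, now polarized at 32°.
I₂ = I₁ cos²(87° − 32°) = 0.5 I₀ · cos²(55°) = 0.1645 I₀.
Ratio = 0.1645 / 0.302 = 0.5447.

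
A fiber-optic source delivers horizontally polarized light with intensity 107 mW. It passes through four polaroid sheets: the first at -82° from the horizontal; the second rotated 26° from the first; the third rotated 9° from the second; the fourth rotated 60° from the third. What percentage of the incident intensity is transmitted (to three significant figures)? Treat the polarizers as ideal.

≈ 0.382%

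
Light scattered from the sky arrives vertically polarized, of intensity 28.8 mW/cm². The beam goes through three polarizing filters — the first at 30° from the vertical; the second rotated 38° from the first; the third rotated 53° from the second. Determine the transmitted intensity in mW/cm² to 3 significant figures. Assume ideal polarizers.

I₁ = 28.8 mW/cm² · cos²(30°) = 21.6 mW/cm².
I₂ = I₁ · cos²(38°) = 21.6 · 0.621 = 13.41 mW/cm².
I₃ = I₂ · cos²(53°) = 13.41 · 0.3622 = 4.858 mW/cm².

I ≈ 4.86 mW/cm²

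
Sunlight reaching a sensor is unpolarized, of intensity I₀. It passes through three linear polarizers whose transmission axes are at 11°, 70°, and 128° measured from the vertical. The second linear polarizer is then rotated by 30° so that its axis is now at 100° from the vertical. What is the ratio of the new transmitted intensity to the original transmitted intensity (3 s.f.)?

I_new/I_old ≈ 0.00319

Before rotation:
Unpolarized light through the first polarizer → I₁ = ½ I₀, now polarized at 11°.
I₂ = I₁ cos²(70° − 11°) = 0.5 I₀ · cos²(59°) = 0.1326 I₀.
I₃ = I₂ cos²(128° − 70°) = 0.1326 I₀ · cos²(58°) = 0.03725 I₀.
After rotation:
Unpolarized light through the first polarizer → I₁ = ½ I₀, now polarized at 11°.
I₂ = I₁ cos²(100° − 11°) = 0.5 I₀ · cos²(89°) = 0.0001523 I₀.
I₃ = I₂ cos²(128° − 100°) = 0.0001523 I₀ · cos²(28°) = 0.0001187 I₀.
Ratio = 0.0001187 / 0.03725 = 0.003188.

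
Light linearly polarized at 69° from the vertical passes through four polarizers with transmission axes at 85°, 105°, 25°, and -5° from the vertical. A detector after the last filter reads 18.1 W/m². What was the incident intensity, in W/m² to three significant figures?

By Malus's law, I₁ = I₀ cos²(85° − 69°) = I₀ cos²(16°) = 0.924 I₀.
I₂ = I₁ cos²(105° − 85°) = 0.924 I₀ · cos²(20°) = 0.8159 I₀.
I₃ = I₂ cos²(25° − 105°) = 0.8159 I₀ · cos²(80°) = 0.0246 I₀.
I₄ = I₃ cos²(-5° − 25°) = 0.0246 I₀ · cos²(30°) = 0.01845 I₀.
So 18.1 W/m² = 0.01845 I₀, giving I₀ = 18.1/0.01845 = 980.9 W/m².

I₀ ≈ 981 W/m²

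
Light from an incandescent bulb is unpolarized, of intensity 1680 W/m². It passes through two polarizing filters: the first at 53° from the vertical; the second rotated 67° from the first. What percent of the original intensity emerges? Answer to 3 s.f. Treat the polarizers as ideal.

Unpolarized light through the first polarizer → I₁ = 1680 W/m²/2 = 840 W/m², polarized at 53°.
I₂ = I₁ · cos²(67°) = 840 · 0.1527 = 128.2 W/m².
That is 7.634% of the incident intensity.

≈ 7.63%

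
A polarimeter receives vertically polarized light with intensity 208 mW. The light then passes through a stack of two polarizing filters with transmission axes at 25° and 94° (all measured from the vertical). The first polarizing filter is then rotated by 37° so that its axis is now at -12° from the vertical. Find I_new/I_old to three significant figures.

Before rotation:
I₁ = I₀ cos²(25° − 0°) = I₀ cos²(25°) = 0.8214 I₀.
I₂ = I₁ cos²(94° − 25°) = 0.8214 I₀ · cos²(69°) = 0.1055 I₀.
After rotation:
I₁ = I₀ cos²(-12° − 0°) = I₀ cos²(12°) = 0.9568 I₀.
Angle between axes 1 and 2: 74°. I₂ = 0.9568 I₀ · cos²(74°) = 0.07269 I₀.
Ratio = 0.07269 / 0.1055 = 0.6891.

I_new/I_old ≈ 0.689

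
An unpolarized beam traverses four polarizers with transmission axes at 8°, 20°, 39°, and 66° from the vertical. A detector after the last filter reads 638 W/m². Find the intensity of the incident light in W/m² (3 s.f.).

I₀ ≈ 1880 W/m²

Unpolarized light through the first polarizer → I₁ = ½ I₀, now polarized at 8°.
I₂ = I₁ cos²(20° − 8°) = 0.5 I₀ · cos²(12°) = 0.4784 I₀.
I₃ = I₂ cos²(39° − 20°) = 0.4784 I₀ · cos²(19°) = 0.4277 I₀.
I₄ = I₃ cos²(66° − 39°) = 0.4277 I₀ · cos²(27°) = 0.3395 I₀.
So 638 W/m² = 0.3395 I₀, giving I₀ = 638/0.3395 = 1879 W/m².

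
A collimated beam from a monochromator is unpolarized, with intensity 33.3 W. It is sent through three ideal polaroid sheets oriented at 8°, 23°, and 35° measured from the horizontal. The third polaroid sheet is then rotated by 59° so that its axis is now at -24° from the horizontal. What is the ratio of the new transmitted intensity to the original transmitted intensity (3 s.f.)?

Before rotation:
Unpolarized light through the first polarizer → I₁ = ½ I₀, now polarized at 8°.
I₂ = I₁ cos²(23° − 8°) = 0.5 I₀ · cos²(15°) = 0.4665 I₀.
I₃ = I₂ cos²(35° − 23°) = 0.4665 I₀ · cos²(12°) = 0.4463 I₀.
After rotation:
Unpolarized light through the first polarizer → I₁ = ½ I₀, now polarized at 8°.
I₂ = I₁ cos²(23° − 8°) = 0.5 I₀ · cos²(15°) = 0.4665 I₀.
I₃ = I₂ cos²(-24° − 23°) = 0.4665 I₀ · cos²(47°) = 0.217 I₀.
Ratio = 0.217 / 0.4463 = 0.4861.

I_new/I_old ≈ 0.486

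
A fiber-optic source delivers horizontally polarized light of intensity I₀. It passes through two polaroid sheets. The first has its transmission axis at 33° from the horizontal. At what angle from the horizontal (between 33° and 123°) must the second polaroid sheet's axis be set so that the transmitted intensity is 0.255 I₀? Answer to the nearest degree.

By Malus's law, I₁ = I₀ cos²(33° − 0°) = I₀ cos²(33°) = 0.7034 I₀.
Need I₂/I₀ = 0.255, so cos²(θ − 33°) = 0.255 / 0.7034 = 0.3625.
θ − 33° = arccos(√0.3625) = 53.0°, giving θ ≈ 33 + 53.0 = 86.0°.

θ ≈ 86°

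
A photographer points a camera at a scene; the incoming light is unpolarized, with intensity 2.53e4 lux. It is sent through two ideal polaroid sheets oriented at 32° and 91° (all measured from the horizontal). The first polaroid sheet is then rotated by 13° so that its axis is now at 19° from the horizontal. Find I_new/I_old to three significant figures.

I_new/I_old ≈ 0.360

Before rotation:
Unpolarized light through the first polarizer → I₁ = ½ I₀, now polarized at 32°.
I₂ = I₁ cos²(91° − 32°) = 0.5 I₀ · cos²(59°) = 0.1326 I₀.
After rotation:
Unpolarized light through the first polarizer → I₁ = ½ I₀, now polarized at 19°.
I₂ = I₁ cos²(91° − 19°) = 0.5 I₀ · cos²(72°) = 0.04775 I₀.
Ratio = 0.04775 / 0.1326 = 0.36.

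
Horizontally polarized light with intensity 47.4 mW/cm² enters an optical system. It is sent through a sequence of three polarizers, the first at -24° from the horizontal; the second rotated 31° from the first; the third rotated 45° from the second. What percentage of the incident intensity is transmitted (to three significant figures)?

I₁ = 47.4 mW/cm² · cos²(24°) = 39.56 mW/cm².
I₂ = I₁ · cos²(31°) = 39.56 · 0.7347 = 29.06 mW/cm².
I₃ = I₂ · cos²(45°) = 29.06 · 0.5 = 14.53 mW/cm².
That is 30.66% of the incident intensity.

≈ 30.7%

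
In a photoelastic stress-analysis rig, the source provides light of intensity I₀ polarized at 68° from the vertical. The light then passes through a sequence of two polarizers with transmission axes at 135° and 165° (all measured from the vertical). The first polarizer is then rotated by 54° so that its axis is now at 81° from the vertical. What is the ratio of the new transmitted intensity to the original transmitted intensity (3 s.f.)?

Before rotation:
I₁ = I₀ cos²(135° − 68°) = I₀ cos²(67°) = 0.1527 I₀.
I₂ = I₁ cos²(165° − 135°) = 0.1527 I₀ · cos²(30°) = 0.1145 I₀.
After rotation:
I₁ = I₀ cos²(81° − 68°) = I₀ cos²(13°) = 0.9494 I₀.
I₂ = I₁ cos²(165° − 81°) = 0.9494 I₀ · cos²(84°) = 0.01037 I₀.
Ratio = 0.01037 / 0.1145 = 0.09059.

I_new/I_old ≈ 0.0906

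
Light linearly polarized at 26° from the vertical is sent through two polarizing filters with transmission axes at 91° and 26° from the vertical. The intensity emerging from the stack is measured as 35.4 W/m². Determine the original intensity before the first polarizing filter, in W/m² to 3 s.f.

I₀ ≈ 1110 W/m²

I₁ = I₀ cos²(91° − 26°) = I₀ cos²(65°) = 0.1786 I₀.
I₂ = I₁ cos²(26° − 91°) = 0.1786 I₀ · cos²(65°) = 0.0319 I₀.
So 35.4 W/m² = 0.0319 I₀, giving I₀ = 35.4/0.0319 = 1110 W/m².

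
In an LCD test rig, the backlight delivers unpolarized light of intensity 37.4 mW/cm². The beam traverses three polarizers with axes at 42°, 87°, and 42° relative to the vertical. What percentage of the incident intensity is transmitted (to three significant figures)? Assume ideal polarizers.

Unpolarized light through the first polarizer → I₁ = 37.4 mW/cm²/2 = 18.7 mW/cm², polarized at 42°.
I₂ = I₁ · cos²(45°) = 18.7 · 0.5 = 9.35 mW/cm².
I₃ = I₂ · cos²(45°) = 9.35 · 0.5 = 4.675 mW/cm².
That is 12.5% of the incident intensity.

≈ 12.5%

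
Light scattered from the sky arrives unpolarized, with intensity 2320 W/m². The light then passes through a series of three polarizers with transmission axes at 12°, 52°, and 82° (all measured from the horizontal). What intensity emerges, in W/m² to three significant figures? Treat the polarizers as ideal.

I ≈ 511 W/m²

Unpolarized light through the first polarizer → I₁ = 2320 W/m²/2 = 1160 W/m², polarized at 12°.
I₂ = I₁ · cos²(40°) = 1160 · 0.5868 = 680.7 W/m².
I₃ = I₂ · cos²(30°) = 680.7 · 0.75 = 510.5 W/m².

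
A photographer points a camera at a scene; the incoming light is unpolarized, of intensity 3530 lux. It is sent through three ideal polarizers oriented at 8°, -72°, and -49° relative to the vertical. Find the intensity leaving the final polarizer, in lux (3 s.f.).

I ≈ 45.1 lux

Unpolarized light through the first polarizer → I₁ = 3530 lux/2 = 1765 lux, polarized at 8°.
I₂ = I₁ · cos²(80°) = 1765 · 0.03015 = 53.22 lux.
I₃ = I₂ · cos²(23°) = 53.22 · 0.8473 = 45.1 lux.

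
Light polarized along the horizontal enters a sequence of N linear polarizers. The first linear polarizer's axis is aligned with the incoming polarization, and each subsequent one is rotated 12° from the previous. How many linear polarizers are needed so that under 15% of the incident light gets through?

N = 44

First polarizer is aligned with the polarization: full transmission.
Each further stage multiplies by cos²(12°) = 0.9568.
After N polarizers: T = 0.9568^(N−1). Require T < 0.15 ⇒ N−1 > ln(0.15)/ln(0.9568) = 42.93, so N−1 ≥ 43 and N = 44.
Check: N=44 gives T = 0.1495 < 0.15; N=43 gives T = 0.1563.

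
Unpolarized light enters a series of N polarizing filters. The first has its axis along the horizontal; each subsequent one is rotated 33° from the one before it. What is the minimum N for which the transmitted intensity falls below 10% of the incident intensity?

First polarizer halves the unpolarized light: factor 1/2.
Each further stage multiplies by cos²(33°) = 0.7034.
After N polarizers: T = 0.5·0.7034^(N−1). Require T < 0.10 ⇒ N−1 > ln(0.10/0.5)/ln(0.7034) = 4.57, so N−1 ≥ 5 and N = 6.
Check: N=6 gives T = 0.08608 < 0.10; N=5 gives T = 0.1224.

N = 6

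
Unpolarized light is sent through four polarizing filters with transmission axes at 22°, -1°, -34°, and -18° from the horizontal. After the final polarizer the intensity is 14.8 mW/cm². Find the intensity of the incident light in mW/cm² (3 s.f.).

I₀ ≈ 53.7 mW/cm²

Unpolarized light through the first polarizer → I₁ = ½ I₀, now polarized at 22°.
I₂ = I₁ cos²(-1° − 22°) = 0.5 I₀ · cos²(23°) = 0.4237 I₀.
I₃ = I₂ cos²(-34° + 1°) = 0.4237 I₀ · cos²(33°) = 0.298 I₀.
I₄ = I₃ cos²(-18° + 34°) = 0.298 I₀ · cos²(16°) = 0.2754 I₀.
So 14.8 mW/cm² = 0.2754 I₀, giving I₀ = 14.8/0.2754 = 53.75 mW/cm².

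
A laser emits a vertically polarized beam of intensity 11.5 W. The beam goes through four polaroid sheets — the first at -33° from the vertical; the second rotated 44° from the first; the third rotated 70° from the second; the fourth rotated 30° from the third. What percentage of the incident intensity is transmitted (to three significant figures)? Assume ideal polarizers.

By Malus's law, I₁ = 11.5 W · cos²(33°) = 8.089 W.
I₂ = I₁ · cos²(44°) = 8.089 · 0.5174 = 4.186 W.
I₃ = I₂ · cos²(70°) = 4.186 · 0.117 = 0.4896 W.
I₄ = I₃ · cos²(30°) = 0.4896 · 0.75 = 0.3672 W.
That is 3.193% of the incident intensity.

≈ 3.19%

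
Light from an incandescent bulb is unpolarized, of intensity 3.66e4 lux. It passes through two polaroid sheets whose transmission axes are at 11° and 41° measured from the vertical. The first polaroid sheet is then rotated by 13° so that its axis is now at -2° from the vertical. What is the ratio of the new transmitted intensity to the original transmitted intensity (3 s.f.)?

Before rotation:
Unpolarized light through the first polarizer → I₁ = ½ I₀, now polarized at 11°.
I₂ = I₁ cos²(41° − 11°) = 0.5 I₀ · cos²(30°) = 0.375 I₀.
After rotation:
Unpolarized light through the first polarizer → I₁ = ½ I₀, now polarized at -2°.
I₂ = I₁ cos²(41° + 2°) = 0.5 I₀ · cos²(43°) = 0.2674 I₀.
Ratio = 0.2674 / 0.375 = 0.7132.

I_new/I_old ≈ 0.713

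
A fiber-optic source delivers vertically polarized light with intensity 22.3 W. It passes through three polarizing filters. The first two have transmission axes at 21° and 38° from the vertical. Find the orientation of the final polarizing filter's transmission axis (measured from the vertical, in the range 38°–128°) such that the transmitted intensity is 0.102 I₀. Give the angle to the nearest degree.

I₁ = I₀ cos²(21° − 0°) = I₀ cos²(21°) = 0.8716 I₀.
I₂ = I₁ cos²(38° − 21°) = 0.8716 I₀ · cos²(17°) = 0.7971 I₀.
Need I₃/I₀ = 0.102, so cos²(θ − 38°) = 0.102 / 0.7971 = 0.128.
θ − 38° = arccos(√0.128) = 69.0°, giving θ ≈ 38 + 69.0 = 107.0°.

θ ≈ 107°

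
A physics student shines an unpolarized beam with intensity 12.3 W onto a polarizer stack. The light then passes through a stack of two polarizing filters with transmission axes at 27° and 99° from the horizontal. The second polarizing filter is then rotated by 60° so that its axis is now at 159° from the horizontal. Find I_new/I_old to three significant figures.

Before rotation:
Unpolarized light through the first polarizer → I₁ = ½ I₀, now polarized at 27°.
I₂ = I₁ cos²(99° − 27°) = 0.5 I₀ · cos²(72°) = 0.04775 I₀.
After rotation:
Unpolarized light through the first polarizer → I₁ = ½ I₀, now polarized at 27°.
Angle between axes 1 and 2: 48°. I₂ = 0.5 I₀ · cos²(48°) = 0.2239 I₀.
Ratio = 0.2239 / 0.04775 = 4.689.

I_new/I_old ≈ 4.69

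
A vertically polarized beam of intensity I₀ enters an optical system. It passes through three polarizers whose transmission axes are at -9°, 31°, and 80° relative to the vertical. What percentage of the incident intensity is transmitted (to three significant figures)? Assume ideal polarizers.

≈ 24.6%

By Malus's law, I₁ = I₀ cos²(-9° − 0°) = I₀ cos²(9°) = 0.9755 I₀.
I₂ = I₁ cos²(31° + 9°) = 0.9755 I₀ · cos²(40°) = 0.5725 I₀.
I₃ = I₂ cos²(80° − 31°) = 0.5725 I₀ · cos²(49°) = 0.2464 I₀.
That is 24.64% of the incident intensity.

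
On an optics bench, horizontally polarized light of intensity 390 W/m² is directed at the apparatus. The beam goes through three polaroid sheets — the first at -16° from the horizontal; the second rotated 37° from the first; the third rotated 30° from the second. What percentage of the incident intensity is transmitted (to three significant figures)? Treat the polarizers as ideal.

By Malus's law, I₁ = 390 W/m² · cos²(16°) = 360.4 W/m².
I₂ = I₁ · cos²(37°) = 360.4 · 0.6378 = 229.9 W/m².
I₃ = I₂ · cos²(30°) = 229.9 · 0.75 = 172.4 W/m².
That is 44.2% of the incident intensity.

≈ 44.2%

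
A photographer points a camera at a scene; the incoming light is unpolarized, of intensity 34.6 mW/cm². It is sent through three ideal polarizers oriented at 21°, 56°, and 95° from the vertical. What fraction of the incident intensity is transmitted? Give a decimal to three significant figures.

Unpolarized light through the first polarizer → I₁ = 34.6 mW/cm²/2 = 17.3 mW/cm², polarized at 21°.
I₂ = I₁ · cos²(35°) = 17.3 · 0.671 = 11.61 mW/cm².
I₃ = I₂ · cos²(39°) = 11.61 · 0.604 = 7.011 mW/cm².
Transmitted fraction = 0.2026.

I/I₀ ≈ 0.203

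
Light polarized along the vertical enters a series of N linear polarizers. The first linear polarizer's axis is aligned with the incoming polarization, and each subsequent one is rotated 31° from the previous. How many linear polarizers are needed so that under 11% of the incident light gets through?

N = 9

First polarizer is aligned with the polarization: full transmission.
Each further stage multiplies by cos²(31°) = 0.7347.
After N polarizers: T = 0.7347^(N−1). Require T < 0.11 ⇒ N−1 > ln(0.11)/ln(0.7347) = 7.16, so N−1 ≥ 8 and N = 9.
Check: N=9 gives T = 0.08493 < 0.11; N=8 gives T = 0.1156.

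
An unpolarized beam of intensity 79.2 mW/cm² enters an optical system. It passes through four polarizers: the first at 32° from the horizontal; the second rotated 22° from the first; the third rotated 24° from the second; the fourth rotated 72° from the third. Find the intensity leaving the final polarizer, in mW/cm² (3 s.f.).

Unpolarized light through the first polarizer → I₁ = 79.2 mW/cm²/2 = 39.6 mW/cm², polarized at 32°.
I₂ = I₁ · cos²(22°) = 39.6 · 0.8597 = 34.04 mW/cm².
I₃ = I₂ · cos²(24°) = 34.04 · 0.8346 = 28.41 mW/cm².
I₄ = I₃ · cos²(72°) = 28.41 · 0.09549 = 2.713 mW/cm².

I ≈ 2.71 mW/cm²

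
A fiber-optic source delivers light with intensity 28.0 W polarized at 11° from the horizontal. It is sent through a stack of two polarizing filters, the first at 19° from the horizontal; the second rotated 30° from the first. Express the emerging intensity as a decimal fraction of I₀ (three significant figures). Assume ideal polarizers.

I₁ = 28.0 W · cos²(8°) = 27.46 W.
I₂ = I₁ · cos²(30°) = 27.46 · 0.75 = 20.59 W.
Transmitted fraction = 0.7355.

I/I₀ ≈ 0.735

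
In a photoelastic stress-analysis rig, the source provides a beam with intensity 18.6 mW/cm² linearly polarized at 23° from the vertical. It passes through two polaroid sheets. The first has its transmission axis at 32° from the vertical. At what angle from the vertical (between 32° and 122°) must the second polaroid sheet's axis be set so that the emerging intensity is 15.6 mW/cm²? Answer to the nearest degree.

I₁ = I₀ cos²(32° − 23°) = I₀ cos²(9°) = 0.9755 I₀.
Target fraction: 15.6 / 18.6 mW/cm² = 0.8387 of I₀.
Need I₂/I₀ = 0.8387, so cos²(θ − 32°) = 0.8387 / 0.9755 = 0.8597.
θ − 32° = arccos(√0.8597) = 22.0°, giving θ ≈ 32 + 22.0 = 54.0°.

θ ≈ 54°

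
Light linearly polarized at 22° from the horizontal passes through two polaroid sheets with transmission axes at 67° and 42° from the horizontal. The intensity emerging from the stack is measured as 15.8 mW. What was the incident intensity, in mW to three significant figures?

I₁ = I₀ cos²(67° − 22°) = I₀ cos²(45°) = 0.5 I₀.
I₂ = I₁ cos²(42° − 67°) = 0.5 I₀ · cos²(25°) = 0.4107 I₀.
So 15.8 mW = 0.4107 I₀, giving I₀ = 15.8/0.4107 = 38.47 mW.

I₀ ≈ 38.5 mW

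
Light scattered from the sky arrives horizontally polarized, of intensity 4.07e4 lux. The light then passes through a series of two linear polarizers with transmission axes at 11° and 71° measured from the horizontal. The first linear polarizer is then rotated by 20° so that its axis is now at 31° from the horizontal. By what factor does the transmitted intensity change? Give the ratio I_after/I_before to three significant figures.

I_new/I_old ≈ 1.79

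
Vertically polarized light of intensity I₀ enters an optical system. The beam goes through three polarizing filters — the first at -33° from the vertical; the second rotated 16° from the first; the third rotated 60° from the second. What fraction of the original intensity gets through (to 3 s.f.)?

≈ 0.162 I₀

I₁ = I₀ cos²(-33° − 0°) = I₀ cos²(33°) = 0.7034 I₀.
I₂ = I₁ cos²(16°) = 0.7034 · 0.924 I₀ = 0.6499 I₀.
I₃ = I₂ cos²(60°) = 0.6499 · 0.25 I₀ = 0.1625 I₀.
Transmitted fraction = 0.1625.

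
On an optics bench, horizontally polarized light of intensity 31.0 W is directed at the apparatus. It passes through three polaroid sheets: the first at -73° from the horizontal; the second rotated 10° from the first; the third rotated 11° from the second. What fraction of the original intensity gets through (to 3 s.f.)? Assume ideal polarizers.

I/I₀ ≈ 0.0799

I₁ = 31.0 W · cos²(73°) = 2.65 W.
I₂ = I₁ · cos²(10°) = 2.65 · 0.9698 = 2.57 W.
I₃ = I₂ · cos²(11°) = 2.57 · 0.9636 = 2.476 W.
Transmitted fraction = 0.07989.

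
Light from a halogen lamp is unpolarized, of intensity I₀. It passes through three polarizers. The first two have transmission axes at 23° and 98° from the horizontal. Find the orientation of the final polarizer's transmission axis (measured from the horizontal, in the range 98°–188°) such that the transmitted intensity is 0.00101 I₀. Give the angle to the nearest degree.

θ ≈ 178°

Unpolarized light through the first polarizer → I₁ = ½ I₀, now polarized at 23°.
I₂ = I₁ cos²(98° − 23°) = 0.5 I₀ · cos²(75°) = 0.03349 I₀.
Need I₃/I₀ = 0.00101, so cos²(θ − 98°) = 0.00101 / 0.03349 = 0.03015.
θ − 98° = arccos(√0.03015) = 80.0°, giving θ ≈ 98 + 80.0 = 178.0°.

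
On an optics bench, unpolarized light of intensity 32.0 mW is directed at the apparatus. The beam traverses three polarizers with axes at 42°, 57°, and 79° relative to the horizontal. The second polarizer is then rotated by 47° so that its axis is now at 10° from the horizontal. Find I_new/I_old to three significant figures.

Before rotation:
Unpolarized light through the first polarizer → I₁ = ½ I₀, now polarized at 42°.
I₂ = I₁ cos²(57° − 42°) = 0.5 I₀ · cos²(15°) = 0.4665 I₀.
I₃ = I₂ cos²(79° − 57°) = 0.4665 I₀ · cos²(22°) = 0.401 I₀.
After rotation:
Unpolarized light through the first polarizer → I₁ = ½ I₀, now polarized at 42°.
I₂ = I₁ cos²(10° − 42°) = 0.5 I₀ · cos²(32°) = 0.3596 I₀.
I₃ = I₂ cos²(79° − 10°) = 0.3596 I₀ · cos²(69°) = 0.04618 I₀.
Ratio = 0.04618 / 0.401 = 0.1152.

I_new/I_old ≈ 0.115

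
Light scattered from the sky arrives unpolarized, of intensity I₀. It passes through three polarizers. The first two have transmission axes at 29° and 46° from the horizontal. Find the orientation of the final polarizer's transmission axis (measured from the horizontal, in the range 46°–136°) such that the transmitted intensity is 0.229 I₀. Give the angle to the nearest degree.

Unpolarized light through the first polarizer → I₁ = ½ I₀, now polarized at 29°.
I₂ = I₁ cos²(46° − 29°) = 0.5 I₀ · cos²(17°) = 0.4573 I₀.
Need I₃/I₀ = 0.229, so cos²(θ − 46°) = 0.229 / 0.4573 = 0.5008.
θ − 46° = arccos(√0.5008) = 45.0°, giving θ ≈ 46 + 45.0 = 91.0°.

θ ≈ 91°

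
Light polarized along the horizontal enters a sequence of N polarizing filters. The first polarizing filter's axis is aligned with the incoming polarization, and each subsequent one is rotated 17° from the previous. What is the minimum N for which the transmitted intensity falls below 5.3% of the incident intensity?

N = 34

First polarizer is aligned with the polarization: full transmission.
Each further stage multiplies by cos²(17°) = 0.9145.
After N polarizers: T = 0.9145^(N−1). Require T < 0.053 ⇒ N−1 > ln(0.053)/ln(0.9145) = 32.87, so N−1 ≥ 33 and N = 34.
Check: N=34 gives T = 0.0524 < 0.053; N=33 gives T = 0.0573.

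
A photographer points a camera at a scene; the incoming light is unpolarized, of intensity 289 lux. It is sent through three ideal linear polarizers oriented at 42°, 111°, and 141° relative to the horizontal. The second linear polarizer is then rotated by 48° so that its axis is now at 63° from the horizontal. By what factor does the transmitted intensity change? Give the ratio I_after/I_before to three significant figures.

Before rotation:
Unpolarized light through the first polarizer → I₁ = ½ I₀, now polarized at 42°.
I₂ = I₁ cos²(111° − 42°) = 0.5 I₀ · cos²(69°) = 0.06421 I₀.
I₃ = I₂ cos²(141° − 111°) = 0.06421 I₀ · cos²(30°) = 0.04816 I₀.
After rotation:
Unpolarized light through the first polarizer → I₁ = ½ I₀, now polarized at 42°.
I₂ = I₁ cos²(63° − 42°) = 0.5 I₀ · cos²(21°) = 0.4358 I₀.
I₃ = I₂ cos²(141° − 63°) = 0.4358 I₀ · cos²(78°) = 0.01884 I₀.
Ratio = 0.01884 / 0.04816 = 0.3911.

I_new/I_old ≈ 0.391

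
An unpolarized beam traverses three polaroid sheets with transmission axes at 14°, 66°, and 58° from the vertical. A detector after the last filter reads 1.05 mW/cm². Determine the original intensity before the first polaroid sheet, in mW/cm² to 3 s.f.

Unpolarized light through the first polarizer → I₁ = ½ I₀, now polarized at 14°.
I₂ = I₁ cos²(66° − 14°) = 0.5 I₀ · cos²(52°) = 0.1895 I₀.
I₃ = I₂ cos²(58° − 66°) = 0.1895 I₀ · cos²(8°) = 0.1858 I₀.
So 1.05 mW/cm² = 0.1858 I₀, giving I₀ = 1.05/0.1858 = 5.65 mW/cm².

I₀ ≈ 5.65 mW/cm²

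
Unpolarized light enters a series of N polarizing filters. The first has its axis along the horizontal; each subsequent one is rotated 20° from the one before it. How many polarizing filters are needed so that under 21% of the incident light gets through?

N = 8

First polarizer halves the unpolarized light: factor 1/2.
Each further stage multiplies by cos²(20°) = 0.883.
After N polarizers: T = 0.5·0.883^(N−1). Require T < 0.21 ⇒ N−1 > ln(0.21/0.5)/ln(0.883) = 6.97, so N−1 ≥ 7 and N = 8.
Check: N=8 gives T = 0.2093 < 0.21; N=7 gives T = 0.237.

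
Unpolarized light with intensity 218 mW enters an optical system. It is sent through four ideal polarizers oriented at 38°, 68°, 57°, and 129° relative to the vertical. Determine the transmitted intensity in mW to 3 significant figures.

Unpolarized light through the first polarizer → I₁ = 218 mW/2 = 109 mW, polarized at 38°.
I₂ = I₁ · cos²(30°) = 109 · 0.75 = 81.75 mW.
I₃ = I₂ · cos²(11°) = 81.75 · 0.9636 = 78.77 mW.
I₄ = I₃ · cos²(72°) = 78.77 · 0.09549 = 7.522 mW.

I ≈ 7.52 mW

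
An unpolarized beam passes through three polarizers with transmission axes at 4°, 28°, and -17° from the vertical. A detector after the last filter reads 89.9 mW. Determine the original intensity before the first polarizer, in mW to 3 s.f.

I₀ ≈ 431 mW

Unpolarized light through the first polarizer → I₁ = ½ I₀, now polarized at 4°.
I₂ = I₁ cos²(28° − 4°) = 0.5 I₀ · cos²(24°) = 0.4173 I₀.
I₃ = I₂ cos²(-17° − 28°) = 0.4173 I₀ · cos²(45°) = 0.2086 I₀.
So 89.9 mW = 0.2086 I₀, giving I₀ = 89.9/0.2086 = 430.9 mW.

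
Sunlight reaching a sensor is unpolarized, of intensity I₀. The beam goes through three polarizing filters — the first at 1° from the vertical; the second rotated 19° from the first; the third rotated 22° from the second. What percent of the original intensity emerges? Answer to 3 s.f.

≈ 38.4%

Unpolarized light through the first polarizer → I₁ = ½ I₀, now polarized at 1°.
I₂ = I₁ cos²(19°) = 0.5 · 0.894 I₀ = 0.447 I₀.
I₃ = I₂ cos²(22°) = 0.447 · 0.8597 I₀ = 0.3843 I₀.
That is 38.43% of the incident intensity.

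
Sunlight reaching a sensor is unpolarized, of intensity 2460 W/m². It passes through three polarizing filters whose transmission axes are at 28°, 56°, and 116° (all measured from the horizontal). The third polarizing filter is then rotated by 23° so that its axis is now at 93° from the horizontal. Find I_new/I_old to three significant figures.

I_new/I_old ≈ 2.55

Before rotation:
Unpolarized light through the first polarizer → I₁ = ½ I₀, now polarized at 28°.
I₂ = I₁ cos²(56° − 28°) = 0.5 I₀ · cos²(28°) = 0.3898 I₀.
I₃ = I₂ cos²(116° − 56°) = 0.3898 I₀ · cos²(60°) = 0.09745 I₀.
After rotation:
Unpolarized light through the first polarizer → I₁ = ½ I₀, now polarized at 28°.
I₂ = I₁ cos²(56° − 28°) = 0.5 I₀ · cos²(28°) = 0.3898 I₀.
I₃ = I₂ cos²(93° − 56°) = 0.3898 I₀ · cos²(37°) = 0.2486 I₀.
Ratio = 0.2486 / 0.09745 = 2.551.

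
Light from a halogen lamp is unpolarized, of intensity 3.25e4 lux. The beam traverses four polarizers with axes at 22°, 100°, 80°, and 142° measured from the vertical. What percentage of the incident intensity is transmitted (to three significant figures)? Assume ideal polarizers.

≈ 0.421%

Unpolarized light through the first polarizer → I₁ = 3.25e4 lux/2 = 1.625e+04 lux, polarized at 22°.
I₂ = I₁ · cos²(78°) = 1.625e+04 · 0.04323 = 702.4 lux.
I₃ = I₂ · cos²(20°) = 702.4 · 0.883 = 620.3 lux.
I₄ = I₃ · cos²(62°) = 620.3 · 0.2204 = 136.7 lux.
That is 0.4206% of the incident intensity.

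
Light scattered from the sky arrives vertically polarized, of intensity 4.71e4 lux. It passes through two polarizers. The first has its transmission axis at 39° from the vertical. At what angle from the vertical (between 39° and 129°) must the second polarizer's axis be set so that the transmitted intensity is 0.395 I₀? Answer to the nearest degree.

θ ≈ 75°

I₁ = I₀ cos²(39° − 0°) = I₀ cos²(39°) = 0.604 I₀.
Need I₂/I₀ = 0.395, so cos²(θ − 39°) = 0.395 / 0.604 = 0.654.
θ − 39° = arccos(√0.654) = 36.0°, giving θ ≈ 39 + 36.0 = 75.0°.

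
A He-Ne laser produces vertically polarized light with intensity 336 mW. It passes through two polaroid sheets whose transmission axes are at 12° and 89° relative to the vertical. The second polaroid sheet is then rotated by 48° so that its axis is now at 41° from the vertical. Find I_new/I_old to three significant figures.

Before rotation:
I₁ = I₀ cos²(12° − 0°) = I₀ cos²(12°) = 0.9568 I₀.
I₂ = I₁ cos²(89° − 12°) = 0.9568 I₀ · cos²(77°) = 0.04842 I₀.
After rotation:
I₁ = I₀ cos²(12° − 0°) = I₀ cos²(12°) = 0.9568 I₀.
I₂ = I₁ cos²(41° − 12°) = 0.9568 I₀ · cos²(29°) = 0.7319 I₀.
Ratio = 0.7319 / 0.04842 = 15.12.

I_new/I_old ≈ 15.1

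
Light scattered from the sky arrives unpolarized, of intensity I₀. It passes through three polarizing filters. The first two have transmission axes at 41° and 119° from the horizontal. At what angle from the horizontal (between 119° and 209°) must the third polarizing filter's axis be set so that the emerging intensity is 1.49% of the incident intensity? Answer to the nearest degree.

θ ≈ 153°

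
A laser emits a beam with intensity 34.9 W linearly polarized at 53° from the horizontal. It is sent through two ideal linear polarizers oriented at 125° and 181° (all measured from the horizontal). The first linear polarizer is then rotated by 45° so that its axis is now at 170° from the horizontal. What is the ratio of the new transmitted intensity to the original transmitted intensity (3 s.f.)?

I_new/I_old ≈ 6.65

Before rotation:
By Malus's law, I₁ = I₀ cos²(125° − 53°) = I₀ cos²(72°) = 0.09549 I₀.
I₂ = I₁ cos²(181° − 125°) = 0.09549 I₀ · cos²(56°) = 0.02986 I₀.
After rotation:
I₁ = I₀ cos²(170° − 53°) = I₀ cos²(63°) = 0.2061 I₀.
I₂ = I₁ cos²(181° − 170°) = 0.2061 I₀ · cos²(11°) = 0.1986 I₀.
Ratio = 0.1986 / 0.02986 = 6.651.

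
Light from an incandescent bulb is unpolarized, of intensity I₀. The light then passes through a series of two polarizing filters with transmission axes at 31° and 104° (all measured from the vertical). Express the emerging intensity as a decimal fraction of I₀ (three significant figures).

≈ 0.0427 I₀

Unpolarized light through the first polarizer → I₁ = ½ I₀, now polarized at 31°.
I₂ = I₁ cos²(104° − 31°) = 0.5 I₀ · cos²(73°) = 0.04274 I₀.
Transmitted fraction = 0.04274.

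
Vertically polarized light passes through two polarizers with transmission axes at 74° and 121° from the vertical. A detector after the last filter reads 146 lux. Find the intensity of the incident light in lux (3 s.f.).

I₀ ≈ 4130 lux

I₁ = I₀ cos²(74° − 0°) = I₀ cos²(74°) = 0.07598 I₀.
I₂ = I₁ cos²(121° − 74°) = 0.07598 I₀ · cos²(47°) = 0.03534 I₀.
So 146 lux = 0.03534 I₀, giving I₀ = 146/0.03534 = 4132 lux.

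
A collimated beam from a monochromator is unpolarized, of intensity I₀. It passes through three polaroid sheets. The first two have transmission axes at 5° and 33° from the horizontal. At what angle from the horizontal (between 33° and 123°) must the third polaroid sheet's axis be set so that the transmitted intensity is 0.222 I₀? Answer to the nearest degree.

θ ≈ 74°

Unpolarized light through the first polarizer → I₁ = ½ I₀, now polarized at 5°.
I₂ = I₁ cos²(33° − 5°) = 0.5 I₀ · cos²(28°) = 0.3898 I₀.
Need I₃/I₀ = 0.222, so cos²(θ − 33°) = 0.222 / 0.3898 = 0.5695.
θ − 33° = arccos(√0.5695) = 41.0°, giving θ ≈ 33 + 41.0 = 74.0°.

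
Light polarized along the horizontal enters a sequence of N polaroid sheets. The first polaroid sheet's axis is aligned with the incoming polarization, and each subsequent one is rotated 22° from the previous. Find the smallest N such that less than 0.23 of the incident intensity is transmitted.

N = 11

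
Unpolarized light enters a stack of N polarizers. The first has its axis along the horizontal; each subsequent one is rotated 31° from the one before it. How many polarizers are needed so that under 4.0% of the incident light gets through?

N = 10

First polarizer halves the unpolarized light: factor 1/2.
Each further stage multiplies by cos²(31°) = 0.7347.
After N polarizers: T = 0.5·0.7347^(N−1). Require T < 0.040 ⇒ N−1 > ln(0.040/0.5)/ln(0.7347) = 8.19, so N−1 ≥ 9 and N = 10.
Check: N=10 gives T = 0.0312 < 0.040; N=9 gives T = 0.04246.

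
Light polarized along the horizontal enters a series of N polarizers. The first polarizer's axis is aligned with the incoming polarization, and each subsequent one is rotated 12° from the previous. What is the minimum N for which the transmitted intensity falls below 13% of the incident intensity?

First polarizer is aligned with the polarization: full transmission.
Each further stage multiplies by cos²(12°) = 0.9568.
After N polarizers: T = 0.9568^(N−1). Require T < 0.13 ⇒ N−1 > ln(0.13)/ln(0.9568) = 46.17, so N−1 ≥ 47 and N = 48.
Check: N=48 gives T = 0.1253 < 0.13; N=47 gives T = 0.131.

N = 48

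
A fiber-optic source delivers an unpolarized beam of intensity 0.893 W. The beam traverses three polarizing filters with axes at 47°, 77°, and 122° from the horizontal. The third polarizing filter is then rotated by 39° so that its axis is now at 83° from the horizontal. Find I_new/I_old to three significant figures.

I_new/I_old ≈ 1.98

Before rotation:
Unpolarized light through the first polarizer → I₁ = ½ I₀, now polarized at 47°.
I₂ = I₁ cos²(77° − 47°) = 0.5 I₀ · cos²(30°) = 0.375 I₀.
I₃ = I₂ cos²(122° − 77°) = 0.375 I₀ · cos²(45°) = 0.1875 I₀.
After rotation:
Unpolarized light through the first polarizer → I₁ = ½ I₀, now polarized at 47°.
I₂ = I₁ cos²(77° − 47°) = 0.5 I₀ · cos²(30°) = 0.375 I₀.
I₃ = I₂ cos²(83° − 77°) = 0.375 I₀ · cos²(6°) = 0.3709 I₀.
Ratio = 0.3709 / 0.1875 = 1.978.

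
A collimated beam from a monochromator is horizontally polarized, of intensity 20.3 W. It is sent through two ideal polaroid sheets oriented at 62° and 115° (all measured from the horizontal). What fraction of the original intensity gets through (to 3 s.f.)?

I₁ = 20.3 W · cos²(62°) = 4.474 W.
I₂ = I₁ · cos²(53°) = 4.474 · 0.3622 = 1.62 W.
Transmitted fraction = 0.07983.

I/I₀ ≈ 0.0798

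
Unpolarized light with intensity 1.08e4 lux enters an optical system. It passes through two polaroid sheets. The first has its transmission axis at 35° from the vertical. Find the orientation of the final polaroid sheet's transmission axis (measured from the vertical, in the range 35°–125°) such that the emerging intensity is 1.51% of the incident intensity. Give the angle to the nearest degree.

θ ≈ 115°

Unpolarized light through the first polarizer → I₁ = ½ I₀, now polarized at 35°.
Need I₂/I₀ = 0.0151, so cos²(θ − 35°) = 0.0151 / 0.5 = 0.0302.
θ − 35° = arccos(√0.0302) = 80.0°, giving θ ≈ 35 + 80.0 = 115.0°.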